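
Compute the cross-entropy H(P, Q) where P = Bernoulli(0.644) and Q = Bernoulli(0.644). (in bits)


H(P,Q) = -p*log2(q) - (1-p)*log2(1-q). -0.644*log2(0.644) = 0.408855; -0.356*log2(0.356) = 0.530458. H(P,Q) = 0.408855 + 0.530458 = 0.9393

0.9393 bits


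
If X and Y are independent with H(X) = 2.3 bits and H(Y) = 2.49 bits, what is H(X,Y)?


For independent variables, H(X,Y) = H(X) + H(Y) = 2.3 + 2.49 = 4.79

4.79 bits


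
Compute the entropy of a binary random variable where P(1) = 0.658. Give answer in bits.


H = -p*log2(p) - (1-p)*log2(1-p). -0.658*log2(0.658) = 0.397327; -0.342*log2(0.342) = 0.529393. H = 0.397327 + 0.529393 = 0.9267

0.9267 bits


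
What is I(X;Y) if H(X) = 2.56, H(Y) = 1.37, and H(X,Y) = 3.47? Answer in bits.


I(X;Y) = H(X) + H(Y) - H(X,Y) = 2.56 + 1.37 - 3.47 = 0.46

0.46 bits


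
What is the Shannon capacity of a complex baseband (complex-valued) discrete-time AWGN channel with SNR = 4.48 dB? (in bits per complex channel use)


SNR_linear = 10^(4.48/10) = 2.8054; C = log2(1 + SNR_linear) = log2(1 + 2.8054) = 1.9281

1.9281 bits/channel use


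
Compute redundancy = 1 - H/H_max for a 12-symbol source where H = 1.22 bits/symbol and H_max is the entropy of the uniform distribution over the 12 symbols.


H_max = log2(K) = log2(12) = 3.585 bits/symbol. Redundancy = 1 - H/H_max = 1 - 1.22/3.585 = 1 - 0.3403 = 0.6597

0.6597


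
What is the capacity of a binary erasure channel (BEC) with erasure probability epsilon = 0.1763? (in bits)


C = 1 - epsilon = 1 - 0.1763 = 0.8237

0.8237 bits


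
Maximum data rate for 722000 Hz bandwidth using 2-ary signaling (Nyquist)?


Rate = 2 * B * log2(M) = 2 * 722000 * 1.0 = 1444000.0

1444000.0 bps


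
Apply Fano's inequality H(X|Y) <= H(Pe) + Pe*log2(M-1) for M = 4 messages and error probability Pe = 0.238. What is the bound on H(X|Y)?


H(Pe) = -Pe*log2(Pe) - (1-Pe)*log2(1-Pe) = -0.238*log2(0.238) - 0.762*log2(0.762) = 0.492890 + 0.298808 = 0.7917. Pe*log2(M-1) = 0.238*log2(3) = 0.377221. Bound = H(Pe) + Pe*log2(M-1) = 0.492890 + 0.298808 + 0.377221 = 1.1689

1.1689 bits


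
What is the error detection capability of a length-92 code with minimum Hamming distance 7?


Detection capability = d_min - 1 = 7 - 1 = 6

6 errors


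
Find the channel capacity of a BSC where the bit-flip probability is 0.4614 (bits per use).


H(p) = -p*log2(p) - (1-p)*log2(1-p) = -0.4614*log2(0.4614) - 0.5386*log2(0.5386) = 0.514881 + 0.480816 = 0.9957. C = 1 - H(p) = 1 - 0.9957 = 0.0043

0.0043 bits


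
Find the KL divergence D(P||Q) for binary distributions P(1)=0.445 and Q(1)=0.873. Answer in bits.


KL = p*log2(p/q) + (1-p)*log2((1-p)/(1-q)) = 0.445*log2(0.445/0.873) + 0.555*log2(0.555/0.127) = 0.7482

0.7482 bits


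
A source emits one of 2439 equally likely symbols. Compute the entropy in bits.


H = log2(n) = log2(2439) = 11.2521

11.2521 bits


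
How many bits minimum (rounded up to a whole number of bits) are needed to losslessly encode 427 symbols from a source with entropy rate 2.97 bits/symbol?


Minimum bits >= n * H = 427 * 2.97 = 1268.19, rounded up to a whole number of bits = 1269

1269 bits


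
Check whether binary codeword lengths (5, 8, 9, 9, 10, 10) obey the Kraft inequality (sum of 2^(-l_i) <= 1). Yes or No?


Kraft sum = sum(2^(-l_i)) = 0.041, need <= 1. Result: satisfied (a binary prefix-free code with these lengths exists)

Yes


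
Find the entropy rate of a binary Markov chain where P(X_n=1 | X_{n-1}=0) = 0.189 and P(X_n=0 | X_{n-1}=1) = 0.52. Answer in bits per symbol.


Stationary distribution: pi_0 = p10/(p01+p10) = 0.7334, pi_1 = 0.2666. Entropy rate H' = pi_0*H(p01) + pi_1*H(p10) = 0.7334*0.6994 + 0.2666*0.9988 = 0.7792

0.7792 bits/symbol


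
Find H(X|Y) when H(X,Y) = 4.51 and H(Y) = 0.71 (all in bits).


H(X|Y) = H(X,Y) - H(Y) = 4.51 - 0.71 = 3.8

3.8 bits


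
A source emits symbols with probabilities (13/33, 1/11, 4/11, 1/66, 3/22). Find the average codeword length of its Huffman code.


Huffman construction (repeatedly merge the two least-probable nodes; each merge adds 1 bit to every symbol beneath it): 1/66 + 1/11 = 7/66; 7/66 + 3/22 = 8/33; 8/33 + 4/11 = 20/33; 13/33 + 20/33 = 1. Resulting codeword lengths (in the order the probabilities were given): (1, 4, 2, 4, 3). L_avg = sum(p_i * l_i) = 13/33*1 + 1/11*4 + 4/11*2 + 1/66*4 + 3/22*3 = 43/22 = 1.9545

1.9545 bits


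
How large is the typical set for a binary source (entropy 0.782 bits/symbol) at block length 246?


log2|A_typical| = nH = 246 * 0.782 = 192.372, so |A_typical| ~ 2^192.372 = 8.123e+57

8.123e+57


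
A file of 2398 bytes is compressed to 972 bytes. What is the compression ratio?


Ratio = original / compressed = 2398 / 972 = 2.4671

2.4671


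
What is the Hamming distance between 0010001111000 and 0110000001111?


Count differing positions: . ^ . . . . ^ ^ ^ . ^ ^ ^ = 7 differences

7


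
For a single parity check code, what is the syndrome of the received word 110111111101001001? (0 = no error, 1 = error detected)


Syndrome = XOR of all bits = 1 XOR 1 XOR 0 XOR 1 XOR 1 XOR 1 XOR 1 XOR 1 XOR 1 XOR 1 XOR 0 XOR 1 XOR 0 XOR 0 XOR 1 XOR 0 XOR 0 XOR 1 = 0

0


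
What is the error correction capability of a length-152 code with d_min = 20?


Correction capability = floor((d-1)/2) = floor((20-1)/2) = 9

9 errors


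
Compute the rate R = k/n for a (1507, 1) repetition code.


Rate = k/n = 1/1507

1/1507


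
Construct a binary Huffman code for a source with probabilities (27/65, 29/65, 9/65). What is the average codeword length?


Huffman construction (repeatedly merge the two least-probable nodes; each merge adds 1 bit to every symbol beneath it): 9/65 + 27/65 = 36/65; 29/65 + 36/65 = 1. Resulting codeword lengths (in the order the probabilities were given): (2, 1, 2). L_avg = sum(p_i * l_i) = 27/65*2 + 29/65*1 + 9/65*2 = 101/65 = 1.5538

1.5538 bits


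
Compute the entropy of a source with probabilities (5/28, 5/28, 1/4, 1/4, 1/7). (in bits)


H = -sum(p_i * log2(p_i)). Terms: -(5/28)*log2(5/28) = 0.443826; -(5/28)*log2(5/28) = 0.443826; -(1/4)*log2(1/4) = 0.500000; -(1/4)*log2(1/4) = 0.500000; -(1/7)*log2(1/7) = 0.401051. H = 0.443826 + 0.443826 + 0.500000 + 0.500000 + 0.401051 = 2.2887

2.2887 bits


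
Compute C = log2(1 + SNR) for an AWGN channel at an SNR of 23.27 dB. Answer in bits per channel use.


SNR_linear = 10^(23.27/10) = 212.3244; C = log2(1 + SNR_linear) = log2(1 + 212.3244) = 7.7369

7.7369 bits/channel use


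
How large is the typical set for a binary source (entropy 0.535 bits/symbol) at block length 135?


log2|A_typical| = nH = 135 * 0.535 = 72.225, so |A_typical| ~ 2^72.225 = 5.519e+21

5.519e+21


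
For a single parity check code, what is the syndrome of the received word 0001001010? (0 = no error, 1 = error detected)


Syndrome = XOR of all bits = 0 XOR 0 XOR 0 XOR 1 XOR 0 XOR 0 XOR 1 XOR 0 XOR 1 XOR 0 = 1

1


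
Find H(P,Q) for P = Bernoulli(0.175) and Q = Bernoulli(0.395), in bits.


H(P,Q) = -p*log2(q) - (1-p)*log2(1-q). -0.175*log2(0.395) = 0.234513; -0.825*log2(0.605) = 0.598119. H(P,Q) = 0.234513 + 0.598119 = 0.8326

0.8326 bits


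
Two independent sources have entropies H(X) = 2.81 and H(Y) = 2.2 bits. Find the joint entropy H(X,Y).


For independent variables, H(X,Y) = H(X) + H(Y) = 2.81 + 2.2 = 5.01

5.01 bits


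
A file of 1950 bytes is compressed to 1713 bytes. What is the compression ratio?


Ratio = original / compressed = 1950 / 1713 = 1.1384

1.1384


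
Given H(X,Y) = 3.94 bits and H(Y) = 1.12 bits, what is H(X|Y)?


H(X|Y) = H(X,Y) - H(Y) = 3.94 - 1.12 = 2.82

2.82 bits


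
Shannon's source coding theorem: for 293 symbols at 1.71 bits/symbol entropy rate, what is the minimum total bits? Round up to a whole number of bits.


Minimum bits >= n * H = 293 * 1.71 = 501.03, rounded up to a whole number of bits = 502

502 bits


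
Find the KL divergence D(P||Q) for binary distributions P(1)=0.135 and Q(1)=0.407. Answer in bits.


KL = p*log2(p/q) + (1-p)*log2((1-p)/(1-q)) = 0.135*log2(0.135/0.407) + 0.865*log2(0.865/0.593) = 0.2562

0.2562 bits


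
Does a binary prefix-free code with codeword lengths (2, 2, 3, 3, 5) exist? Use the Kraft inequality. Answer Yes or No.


Kraft sum = sum(2^(-l_i)) = 0.7812, need <= 1. Result: satisfied (a binary prefix-free code with these lengths exists)

Yes


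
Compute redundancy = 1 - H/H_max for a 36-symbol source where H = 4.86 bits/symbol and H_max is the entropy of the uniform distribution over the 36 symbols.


H_max = log2(K) = log2(36) = 5.1699 bits/symbol. Redundancy = 1 - H/H_max = 1 - 4.86/5.1699 = 1 - 0.9401 = 0.0599

0.0599


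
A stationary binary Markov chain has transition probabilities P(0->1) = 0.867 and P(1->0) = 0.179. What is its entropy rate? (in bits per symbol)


Stationary distribution: pi_0 = p10/(p01+p10) = 0.1711, pi_1 = 0.8289. Entropy rate H' = pi_0*H(p01) + pi_1*H(p10) = 0.1711*0.5656 + 0.8289*0.6779 = 0.6587

0.6587 bits/symbol


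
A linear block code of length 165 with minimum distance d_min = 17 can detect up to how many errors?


Detection capability = d_min - 1 = 17 - 1 = 16

16 errors


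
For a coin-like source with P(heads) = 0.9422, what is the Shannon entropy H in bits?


H = -p*log2(p) - (1-p)*log2(1-p). -0.9422*log2(0.9422) = 0.080930; -0.0578*log2(0.0578) = 0.237719. H = 0.080930 + 0.237719 = 0.3186

0.3186 bits


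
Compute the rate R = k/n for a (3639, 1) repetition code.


Rate = k/n = 1/3639

1/3639


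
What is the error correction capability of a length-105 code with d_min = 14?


Correction capability = floor((d-1)/2) = floor((14-1)/2) = 6

6 errors


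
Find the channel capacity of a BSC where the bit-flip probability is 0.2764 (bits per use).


H(p) = -p*log2(p) - (1-p)*log2(1-p) = -0.2764*log2(0.2764) - 0.7236*log2(0.7236) = 0.512769 + 0.337730 = 0.8505. C = 1 - H(p) = 1 - 0.8505 = 0.1495

0.1495 bits


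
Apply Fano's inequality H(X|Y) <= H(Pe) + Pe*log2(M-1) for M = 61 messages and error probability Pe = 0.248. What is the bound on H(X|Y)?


H(Pe) = -Pe*log2(Pe) - (1-Pe)*log2(1-Pe) = -0.248*log2(0.248) - 0.752*log2(0.752) = 0.498874 + 0.309219 = 0.8081. Pe*log2(M-1) = 0.248*log2(60) = 1.464909. Bound = H(Pe) + Pe*log2(M-1) = 0.498874 + 0.309219 + 1.464909 = 2.273

2.273 bits


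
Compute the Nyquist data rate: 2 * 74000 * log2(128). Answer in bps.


Rate = 2 * B * log2(M) = 2 * 74000 * 7.0 = 1036000.0

1036000.0 bps


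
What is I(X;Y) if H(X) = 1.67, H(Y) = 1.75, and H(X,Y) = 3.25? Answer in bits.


I(X;Y) = H(X) + H(Y) - H(X,Y) = 1.67 + 1.75 - 3.25 = 0.17

0.17 bits


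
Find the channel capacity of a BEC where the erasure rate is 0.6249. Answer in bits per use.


C = 1 - epsilon = 1 - 0.6249 = 0.3751

0.3751 bits


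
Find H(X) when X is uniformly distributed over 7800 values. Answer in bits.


H = log2(n) = log2(7800) = 12.9293

12.9293 bits


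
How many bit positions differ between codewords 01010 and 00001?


Count differing positions: . ^ . ^ ^ = 3 differences

3


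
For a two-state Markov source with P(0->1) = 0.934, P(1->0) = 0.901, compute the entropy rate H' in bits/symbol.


Stationary distribution: pi_0 = p10/(p01+p10) = 0.491, pi_1 = 0.509. Entropy rate H' = pi_0*H(p01) + pi_1*H(p10) = 0.491*0.3508 + 0.509*0.4658 = 0.4094

0.4094 bits/symbol


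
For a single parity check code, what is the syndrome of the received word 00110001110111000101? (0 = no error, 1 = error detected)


Syndrome = XOR of all bits = 0 XOR 0 XOR 1 XOR 1 XOR 0 XOR 0 XOR 0 XOR 1 XOR 1 XOR 1 XOR 0 XOR 1 XOR 1 XOR 1 XOR 0 XOR 0 XOR 0 XOR 1 XOR 0 XOR 1 = 0

0


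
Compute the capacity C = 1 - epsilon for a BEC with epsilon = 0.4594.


C = 1 - epsilon = 1 - 0.4594 = 0.5406

0.5406 bits


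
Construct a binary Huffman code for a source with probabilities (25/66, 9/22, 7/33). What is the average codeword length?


Huffman construction (repeatedly merge the two least-probable nodes; each merge adds 1 bit to every symbol beneath it): 7/33 + 25/66 = 13/22; 9/22 + 13/22 = 1. Resulting codeword lengths (in the order the probabilities were given): (2, 1, 2). L_avg = sum(p_i * l_i) = 25/66*2 + 9/22*1 + 7/33*2 = 35/22 = 1.5909

1.5909 bits


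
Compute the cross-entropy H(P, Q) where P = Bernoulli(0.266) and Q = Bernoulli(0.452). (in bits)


H(P,Q) = -p*log2(q) - (1-p)*log2(1-q). -0.266*log2(0.452) = 0.304731; -0.734*log2(0.548) = 0.636930. H(P,Q) = 0.304731 + 0.636930 = 0.9417

0.9417 bits


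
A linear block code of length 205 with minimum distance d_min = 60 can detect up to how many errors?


Detection capability = d_min - 1 = 60 - 1 = 59

59 errors


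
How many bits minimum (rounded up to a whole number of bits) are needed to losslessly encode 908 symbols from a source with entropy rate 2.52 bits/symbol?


Minimum bits >= n * H = 908 * 2.52 = 2288.16, rounded up to a whole number of bits = 2289

2289 bits


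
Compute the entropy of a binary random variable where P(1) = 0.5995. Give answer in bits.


H = -p*log2(p) - (1-p)*log2(1-p). -0.5995*log2(0.5995) = 0.442532; -0.4005*log2(0.4005) = 0.528710. H = 0.442532 + 0.528710 = 0.9712

0.9712 bits


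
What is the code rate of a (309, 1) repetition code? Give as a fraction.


Rate = k/n = 1/309

1/309


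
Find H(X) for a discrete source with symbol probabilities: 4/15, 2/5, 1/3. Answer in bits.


H = -sum(p_i * log2(p_i)). Terms: -(4/15)*log2(4/15) = 0.508504; -(2/5)*log2(2/5) = 0.528771; -(1/3)*log2(1/3) = 0.528321. H = 0.508504 + 0.528771 + 0.528321 = 1.5656

1.5656 bits


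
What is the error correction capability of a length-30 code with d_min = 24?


Correction capability = floor((d-1)/2) = floor((24-1)/2) = 11

11 errors


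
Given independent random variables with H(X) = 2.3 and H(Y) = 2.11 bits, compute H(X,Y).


For independent variables, H(X,Y) = H(X) + H(Y) = 2.3 + 2.11 = 4.41

4.41 bits


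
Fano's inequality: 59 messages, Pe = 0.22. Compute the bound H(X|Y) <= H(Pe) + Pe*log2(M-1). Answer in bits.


H(Pe) = -Pe*log2(Pe) - (1-Pe)*log2(1-Pe) = -0.22*log2(0.22) - 0.78*log2(0.78) = 0.480573 + 0.279594 = 0.7602. Pe*log2(M-1) = 0.22*log2(58) = 1.288756. Bound = H(Pe) + Pe*log2(M-1) = 0.480573 + 0.279594 + 1.288756 = 2.0489

2.0489 bits


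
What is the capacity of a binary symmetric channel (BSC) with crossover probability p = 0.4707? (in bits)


H(p) = -p*log2(p) - (1-p)*log2(1-p) = -0.4707*log2(0.4707) - 0.5293*log2(0.5293) = 0.511707 + 0.485814 = 0.9975. C = 1 - H(p) = 1 - 0.9975 = 0.0025

0.0025 bits


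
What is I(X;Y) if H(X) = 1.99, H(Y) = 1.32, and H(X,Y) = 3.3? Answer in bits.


I(X;Y) = H(X) + H(Y) - H(X,Y) = 1.99 + 1.32 - 3.3 = 0.01

0.01 bits


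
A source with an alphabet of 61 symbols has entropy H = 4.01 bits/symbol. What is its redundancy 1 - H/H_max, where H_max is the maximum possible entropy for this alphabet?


H_max = log2(K) = log2(61) = 5.9307 bits/symbol. Redundancy = 1 - H/H_max = 1 - 4.01/5.9307 = 1 - 0.6761 = 0.3239

0.3239


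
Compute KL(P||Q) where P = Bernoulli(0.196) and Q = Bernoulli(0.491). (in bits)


KL = p*log2(p/q) + (1-p)*log2((1-p)/(1-q)) = 0.196*log2(0.196/0.491) + 0.804*log2(0.804/0.509) = 0.2706

0.2706 bits


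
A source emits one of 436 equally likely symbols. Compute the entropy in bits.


H = log2(n) = log2(436) = 8.7682

8.7682 bits


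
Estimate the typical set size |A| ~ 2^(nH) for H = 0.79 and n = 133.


log2|A_typical| = nH = 133 * 0.79 = 105.07, so |A_typical| ~ 2^105.07 = 4.258e+31

4.258e+31


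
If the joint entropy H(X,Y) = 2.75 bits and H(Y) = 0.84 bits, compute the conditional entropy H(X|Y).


H(X|Y) = H(X,Y) - H(Y) = 2.75 - 0.84 = 1.91

1.91 bits


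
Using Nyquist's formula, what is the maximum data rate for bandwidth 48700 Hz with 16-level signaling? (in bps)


Rate = 2 * B * log2(M) = 2 * 48700 * 4.0 = 389600.0

389600.0 bps


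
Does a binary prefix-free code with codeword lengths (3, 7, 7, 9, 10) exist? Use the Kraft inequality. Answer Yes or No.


Kraft sum = sum(2^(-l_i)) = 0.1436, need <= 1. Result: satisfied (a binary prefix-free code with these lengths exists)

Yes


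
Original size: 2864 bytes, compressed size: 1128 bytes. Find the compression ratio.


Ratio = original / compressed = 2864 / 1128 = 2.539

2.539


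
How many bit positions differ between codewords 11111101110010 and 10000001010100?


Count differing positions: . ^ ^ ^ ^ ^ . . ^ . . ^ ^ . = 8 differences

8


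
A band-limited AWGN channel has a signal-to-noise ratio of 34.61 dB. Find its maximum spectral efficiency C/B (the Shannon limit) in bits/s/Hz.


SNR_linear = 10^(34.61/10) = 2890.6799; C/B = log2(1 + SNR_linear) = log2(1 + 2890.6799) = 11.4977

11.4977 bits/s/Hz


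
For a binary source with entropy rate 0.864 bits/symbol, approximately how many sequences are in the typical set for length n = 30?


log2|A_typical| = nH = 30 * 0.864 = 25.92, so |A_typical| ~ 2^25.92 = 6.349e+07

6.349e+07


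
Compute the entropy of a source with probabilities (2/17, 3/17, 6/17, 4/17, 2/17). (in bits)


H = -sum(p_i * log2(p_i)). Terms: -(2/17)*log2(2/17) = 0.363231; -(3/17)*log2(3/17) = 0.441618; -(6/17)*log2(6/17) = 0.530294; -(4/17)*log2(4/17) = 0.491168; -(2/17)*log2(2/17) = 0.363231. H = 0.363231 + 0.441618 + 0.530294 + 0.491168 + 0.363231 = 2.1895

2.1895 bits


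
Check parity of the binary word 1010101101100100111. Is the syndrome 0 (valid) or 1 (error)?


Syndrome = XOR of all bits = 1 XOR 0 XOR 1 XOR 0 XOR 1 XOR 0 XOR 1 XOR 1 XOR 0 XOR 1 XOR 1 XOR 0 XOR 0 XOR 1 XOR 0 XOR 0 XOR 1 XOR 1 XOR 1 = 1

1


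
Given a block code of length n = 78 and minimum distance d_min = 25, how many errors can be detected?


Detection capability = d_min - 1 = 25 - 1 = 24

24 errors


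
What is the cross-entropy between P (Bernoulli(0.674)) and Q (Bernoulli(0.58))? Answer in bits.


H(P,Q) = -p*log2(q) - (1-p)*log2(1-q). -0.674*log2(0.58) = 0.529680; -0.326*log2(0.42) = 0.408002. H(P,Q) = 0.529680 + 0.408002 = 0.9377

0.9377 bits


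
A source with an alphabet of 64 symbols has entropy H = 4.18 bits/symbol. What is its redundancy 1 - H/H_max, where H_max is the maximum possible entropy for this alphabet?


H_max = log2(K) = log2(64) = 6.0 bits/symbol. Redundancy = 1 - H/H_max = 1 - 4.18/6.0 = 1 - 0.6967 = 0.3033

0.3033


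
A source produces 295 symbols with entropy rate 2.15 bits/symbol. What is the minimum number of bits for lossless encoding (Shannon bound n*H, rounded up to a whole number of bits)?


Minimum bits >= n * H = 295 * 2.15 = 634.25, rounded up to a whole number of bits = 635

635 bits


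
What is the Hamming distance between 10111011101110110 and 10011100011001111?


Count differing positions: . . ^ . . ^ ^ ^ ^ ^ . ^ ^ ^ . . ^ = 10 differences

10


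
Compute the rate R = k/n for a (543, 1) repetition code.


Rate = k/n = 1/543

1/543


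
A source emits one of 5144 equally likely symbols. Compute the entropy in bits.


H = log2(n) = log2(5144) = 12.3287

12.3287 bits


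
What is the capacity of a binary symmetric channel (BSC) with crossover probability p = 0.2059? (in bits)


H(p) = -p*log2(p) - (1-p)*log2(1-p) = -0.2059*log2(0.2059) - 0.7941*log2(0.7941) = 0.469449 + 0.264124 = 0.7336. C = 1 - H(p) = 1 - 0.7336 = 0.2664

0.2664 bits


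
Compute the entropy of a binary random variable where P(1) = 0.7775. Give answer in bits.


H = -p*log2(p) - (1-p)*log2(1-p). -0.7775*log2(0.7775) = 0.282299; -0.2225*log2(0.2225) = 0.482407. H = 0.282299 + 0.482407 = 0.7647

0.7647 bits


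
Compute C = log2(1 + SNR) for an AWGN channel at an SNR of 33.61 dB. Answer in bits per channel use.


SNR_linear = 10^(33.61/10) = 2296.1486; C = log2(1 + SNR_linear) = log2(1 + 2296.1486) = 11.1656

11.1656 bits/channel use


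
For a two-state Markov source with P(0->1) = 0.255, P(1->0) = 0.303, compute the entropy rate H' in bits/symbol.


Stationary distribution: pi_0 = p10/(p01+p10) = 0.543, pi_1 = 0.457. Entropy rate H' = pi_0*H(p01) + pi_1*H(p10) = 0.543*0.8191 + 0.457*0.8849 = 0.8492

0.8492 bits/symbol


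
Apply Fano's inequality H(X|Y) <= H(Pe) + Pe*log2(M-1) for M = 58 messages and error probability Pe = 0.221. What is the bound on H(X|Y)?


H(Pe) = -Pe*log2(Pe) - (1-Pe)*log2(1-Pe) = -0.221*log2(0.221) - 0.779*log2(0.779) = 0.481312 + 0.280677 = 0.762. Pe*log2(M-1) = 0.221*log2(57) = 1.289069. Bound = H(Pe) + Pe*log2(M-1) = 0.481312 + 0.280677 + 1.289069 = 2.0511

2.0511 bits


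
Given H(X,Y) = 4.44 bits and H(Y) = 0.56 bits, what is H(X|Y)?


H(X|Y) = H(X,Y) - H(Y) = 4.44 - 0.56 = 3.88

3.88 bits


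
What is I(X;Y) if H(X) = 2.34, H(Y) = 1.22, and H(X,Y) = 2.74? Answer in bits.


I(X;Y) = H(X) + H(Y) - H(X,Y) = 2.34 + 1.22 - 2.74 = 0.82

0.82 bits


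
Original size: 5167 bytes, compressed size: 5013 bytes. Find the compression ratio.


Ratio = original / compressed = 5167 / 5013 = 1.0307

1.0307


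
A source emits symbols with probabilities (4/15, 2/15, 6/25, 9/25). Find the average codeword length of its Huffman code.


Huffman construction (repeatedly merge the two least-probable nodes; each merge adds 1 bit to every symbol beneath it): 2/15 + 6/25 = 28/75; 4/15 + 9/25 = 47/75; 28/75 + 47/75 = 1. Resulting codeword lengths (in the order the probabilities were given): (2, 2, 2, 2). L_avg = sum(p_i * l_i) = 4/15*2 + 2/15*2 + 6/25*2 + 9/25*2 = 2

2.0 bits


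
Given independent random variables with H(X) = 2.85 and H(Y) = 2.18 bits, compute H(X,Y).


For independent variables, H(X,Y) = H(X) + H(Y) = 2.85 + 2.18 = 5.03

5.03 bits


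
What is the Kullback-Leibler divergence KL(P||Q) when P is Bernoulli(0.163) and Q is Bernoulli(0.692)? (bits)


KL = p*log2(p/q) + (1-p)*log2((1-p)/(1-q)) = 0.163*log2(0.163/0.692) + 0.837*log2(0.837/0.308) = 0.8672

0.8672 bits


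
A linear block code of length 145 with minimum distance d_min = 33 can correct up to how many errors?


Correction capability = floor((d-1)/2) = floor((33-1)/2) = 16

16 errors


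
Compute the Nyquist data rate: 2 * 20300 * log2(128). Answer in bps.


Rate = 2 * B * log2(M) = 2 * 20300 * 7.0 = 284200.0

284200.0 bps


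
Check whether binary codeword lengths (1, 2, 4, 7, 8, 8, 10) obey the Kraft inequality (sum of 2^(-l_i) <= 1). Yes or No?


Kraft sum = sum(2^(-l_i)) = 0.8291, need <= 1. Result: satisfied (a binary prefix-free code with these lengths exists)

Yes


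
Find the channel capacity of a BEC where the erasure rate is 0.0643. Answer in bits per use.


C = 1 - epsilon = 1 - 0.0643 = 0.9357

0.9357 bits


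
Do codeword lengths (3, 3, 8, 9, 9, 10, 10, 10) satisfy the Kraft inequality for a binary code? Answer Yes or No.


Kraft sum = sum(2^(-l_i)) = 0.2607, need <= 1. Result: satisfied (a binary prefix-free code with these lengths exists)

Yes


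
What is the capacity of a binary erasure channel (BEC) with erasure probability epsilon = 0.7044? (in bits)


C = 1 - epsilon = 1 - 0.7044 = 0.2956

0.2956 bits


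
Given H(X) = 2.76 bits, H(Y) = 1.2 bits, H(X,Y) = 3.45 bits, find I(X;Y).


I(X;Y) = H(X) + H(Y) - H(X,Y) = 2.76 + 1.2 - 3.45 = 0.51

0.51 bits


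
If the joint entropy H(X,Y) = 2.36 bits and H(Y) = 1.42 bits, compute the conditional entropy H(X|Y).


H(X|Y) = H(X,Y) - H(Y) = 2.36 - 1.42 = 0.94

0.94 bits


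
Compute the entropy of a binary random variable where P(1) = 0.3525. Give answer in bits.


H = -p*log2(p) - (1-p)*log2(1-p). -0.3525*log2(0.3525) = 0.530267; -0.6475*log2(0.6475) = 0.406014. H = 0.530267 + 0.406014 = 0.9363

0.9363 bits


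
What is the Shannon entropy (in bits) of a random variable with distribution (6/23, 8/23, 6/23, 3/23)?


H = -sum(p_i * log2(p_i)). Terms: -(6/23)*log2(6/23) = 0.505722; -(8/23)*log2(8/23) = 0.529935; -(6/23)*log2(6/23) = 0.505722; -(3/23)*log2(3/23) = 0.383296. H = 0.505722 + 0.529935 + 0.505722 + 0.383296 = 1.9247

1.9247 bits


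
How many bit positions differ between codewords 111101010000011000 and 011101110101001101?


Count differing positions: ^ . . . . . ^ . . ^ . ^ . ^ . ^ . ^ = 7 differences

7


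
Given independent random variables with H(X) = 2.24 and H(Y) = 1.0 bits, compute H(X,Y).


For independent variables, H(X,Y) = H(X) + H(Y) = 2.24 + 1.0 = 3.24

3.24 bits


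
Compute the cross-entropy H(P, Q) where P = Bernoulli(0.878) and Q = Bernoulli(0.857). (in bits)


H(P,Q) = -p*log2(q) - (1-p)*log2(1-q). -0.878*log2(0.857) = 0.195472; -0.122*log2(0.143) = 0.342321. H(P,Q) = 0.195472 + 0.342321 = 0.5378

0.5378 bits


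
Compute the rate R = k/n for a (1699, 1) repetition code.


Rate = k/n = 1/1699

1/1699


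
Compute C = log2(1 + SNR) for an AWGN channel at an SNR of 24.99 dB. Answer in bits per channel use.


SNR_linear = 10^(24.99/10) = 315.5005; C = log2(1 + SNR_linear) = log2(1 + 315.5005) = 8.3061

8.3061 bits/channel use


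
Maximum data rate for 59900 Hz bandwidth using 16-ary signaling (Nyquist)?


Rate = 2 * B * log2(M) = 2 * 59900 * 4.0 = 479200.0

479200.0 bps


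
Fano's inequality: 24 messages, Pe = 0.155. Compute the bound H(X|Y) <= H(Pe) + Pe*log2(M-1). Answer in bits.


H(Pe) = -Pe*log2(Pe) - (1-Pe)*log2(1-Pe) = -0.155*log2(0.155) - 0.845*log2(0.845) = 0.416897 + 0.205315 = 0.6222. Pe*log2(M-1) = 0.155*log2(23) = 0.701152. Bound = H(Pe) + Pe*log2(M-1) = 0.416897 + 0.205315 + 0.701152 = 1.3234

1.3234 bits


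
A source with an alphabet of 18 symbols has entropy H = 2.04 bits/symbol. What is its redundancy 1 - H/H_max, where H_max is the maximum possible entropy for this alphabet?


H_max = log2(K) = log2(18) = 4.1699 bits/symbol. Redundancy = 1 - H/H_max = 1 - 2.04/4.1699 = 1 - 0.4892 = 0.5108

0.5108


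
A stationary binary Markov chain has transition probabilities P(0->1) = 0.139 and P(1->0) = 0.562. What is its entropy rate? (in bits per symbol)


Stationary distribution: pi_0 = p10/(p01+p10) = 0.8017, pi_1 = 0.1983. Entropy rate H' = pi_0*H(p01) + pi_1*H(p10) = 0.8017*0.5816 + 0.1983*0.9889 = 0.6624

0.6624 bits/symbol


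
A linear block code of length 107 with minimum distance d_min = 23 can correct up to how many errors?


Correction capability = floor((d-1)/2) = floor((23-1)/2) = 11

11 errors


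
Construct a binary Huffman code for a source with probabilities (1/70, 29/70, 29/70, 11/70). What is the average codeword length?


Huffman construction (repeatedly merge the two least-probable nodes; each merge adds 1 bit to every symbol beneath it): 1/70 + 11/70 = 6/35; 6/35 + 29/70 = 41/70; 29/70 + 41/70 = 1. Resulting codeword lengths (in the order the probabilities were given): (3, 2, 1, 3). L_avg = sum(p_i * l_i) = 1/70*3 + 29/70*2 + 29/70*1 + 11/70*3 = 123/70 = 1.7571

1.7571 bits


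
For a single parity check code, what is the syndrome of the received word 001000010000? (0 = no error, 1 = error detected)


Syndrome = XOR of all bits = 0 XOR 0 XOR 1 XOR 0 XOR 0 XOR 0 XOR 0 XOR 1 XOR 0 XOR 0 XOR 0 XOR 0 = 0

0


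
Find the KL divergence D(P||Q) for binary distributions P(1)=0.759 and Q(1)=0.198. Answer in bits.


KL = p*log2(p/q) + (1-p)*log2((1-p)/(1-q)) = 0.759*log2(0.759/0.198) + 0.241*log2(0.241/0.802) = 1.0534

1.0534 bits


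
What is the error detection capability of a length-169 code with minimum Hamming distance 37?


Detection capability = d_min - 1 = 37 - 1 = 36

36 errors


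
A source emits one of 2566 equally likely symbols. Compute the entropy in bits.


H = log2(n) = log2(2566) = 11.3253

11.3253 bits


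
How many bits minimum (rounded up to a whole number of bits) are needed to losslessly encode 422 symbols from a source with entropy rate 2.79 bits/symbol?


Minimum bits >= n * H = 422 * 2.79 = 1177.38, rounded up to a whole number of bits = 1178

1178 bits


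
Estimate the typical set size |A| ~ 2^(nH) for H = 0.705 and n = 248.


log2|A_typical| = nH = 248 * 0.705 = 174.84, so |A_typical| ~ 2^174.84 = 4.286e+52

4.286e+52


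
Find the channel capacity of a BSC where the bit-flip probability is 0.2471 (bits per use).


H(p) = -p*log2(p) - (1-p)*log2(1-p) = -0.2471*log2(0.2471) - 0.7529*log2(0.7529) = 0.498359 + 0.308290 = 0.8066. C = 1 - H(p) = 1 - 0.8066 = 0.1934

0.1934 bits


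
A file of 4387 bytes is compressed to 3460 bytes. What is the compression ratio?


Ratio = original / compressed = 4387 / 3460 = 1.2679

1.2679


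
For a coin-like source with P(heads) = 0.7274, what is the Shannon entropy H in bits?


H = -p*log2(p) - (1-p)*log2(1-p). -0.7274*log2(0.7274) = 0.334007; -0.2726*log2(0.2726) = 0.511164. H = 0.334007 + 0.511164 = 0.8452

0.8452 bits


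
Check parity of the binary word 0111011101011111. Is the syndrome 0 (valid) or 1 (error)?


Syndrome = XOR of all bits = 0 XOR 1 XOR 1 XOR 1 XOR 0 XOR 1 XOR 1 XOR 1 XOR 0 XOR 1 XOR 0 XOR 1 XOR 1 XOR 1 XOR 1 XOR 1 = 0

0


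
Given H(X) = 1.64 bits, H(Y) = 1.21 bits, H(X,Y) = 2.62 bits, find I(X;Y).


I(X;Y) = H(X) + H(Y) - H(X,Y) = 1.64 + 1.21 - 2.62 = 0.23

0.23 bits


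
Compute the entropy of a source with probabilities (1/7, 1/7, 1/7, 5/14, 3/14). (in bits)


H = -sum(p_i * log2(p_i)). Terms: -(1/7)*log2(1/7) = 0.401051; -(1/7)*log2(1/7) = 0.401051; -(1/7)*log2(1/7) = 0.401051; -(5/14)*log2(5/14) = 0.530510; -(3/14)*log2(3/14) = 0.476227. H = 0.401051 + 0.401051 + 0.401051 + 0.530510 + 0.476227 = 2.2099

2.2099 bits


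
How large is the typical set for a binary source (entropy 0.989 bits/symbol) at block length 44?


log2|A_typical| = nH = 44 * 0.989 = 43.516, so |A_typical| ~ 2^43.516 = 1.258e+13

1.258e+13


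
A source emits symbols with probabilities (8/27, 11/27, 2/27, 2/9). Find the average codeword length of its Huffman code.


Huffman construction (repeatedly merge the two least-probable nodes; each merge adds 1 bit to every symbol beneath it): 2/27 + 2/9 = 8/27; 8/27 + 8/27 = 16/27; 11/27 + 16/27 = 1. Resulting codeword lengths (in the order the probabilities were given): (2, 1, 3, 3). L_avg = sum(p_i * l_i) = 8/27*2 + 11/27*1 + 2/27*3 + 2/9*3 = 17/9 = 1.8889

1.8889 bits


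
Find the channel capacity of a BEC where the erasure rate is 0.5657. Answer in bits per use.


C = 1 - epsilon = 1 - 0.5657 = 0.4343

0.4343 bits


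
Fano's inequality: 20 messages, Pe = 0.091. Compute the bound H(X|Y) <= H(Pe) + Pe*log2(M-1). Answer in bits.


H(Pe) = -Pe*log2(Pe) - (1-Pe)*log2(1-Pe) = -0.091*log2(0.091) - 0.909*log2(0.909) = 0.314677 + 0.125122 = 0.4398. Pe*log2(M-1) = 0.091*log2(19) = 0.386561. Bound = H(Pe) + Pe*log2(M-1) = 0.314677 + 0.125122 + 0.386561 = 0.8264

0.8264 bits


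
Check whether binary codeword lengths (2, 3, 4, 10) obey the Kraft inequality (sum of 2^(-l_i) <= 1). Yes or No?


Kraft sum = sum(2^(-l_i)) = 0.4385, need <= 1. Result: satisfied (a binary prefix-free code with these lengths exists)

Yes


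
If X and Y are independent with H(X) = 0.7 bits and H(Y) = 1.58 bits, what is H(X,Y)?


For independent variables, H(X,Y) = H(X) + H(Y) = 0.7 + 1.58 = 2.28

2.28 bits


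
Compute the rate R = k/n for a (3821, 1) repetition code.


Rate = k/n = 1/3821

1/3821


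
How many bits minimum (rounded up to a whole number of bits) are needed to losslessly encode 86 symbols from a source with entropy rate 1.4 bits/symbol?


Minimum bits >= n * H = 86 * 1.4 = 120.4, rounded up to a whole number of bits = 121

121 bits


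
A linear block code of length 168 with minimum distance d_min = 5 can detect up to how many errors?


Detection capability = d_min - 1 = 5 - 1 = 4

4 errors


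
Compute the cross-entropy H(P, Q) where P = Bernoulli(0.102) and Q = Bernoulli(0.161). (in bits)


H(P,Q) = -p*log2(q) - (1-p)*log2(1-q). -0.102*log2(0.161) = 0.268756; -0.898*log2(0.839) = 0.227425. H(P,Q) = 0.268756 + 0.227425 = 0.4962

0.4962 bits


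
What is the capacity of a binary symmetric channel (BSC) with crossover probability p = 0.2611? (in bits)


H(p) = -p*log2(p) - (1-p)*log2(1-p) = -0.2611*log2(0.2611) - 0.7389*log2(0.7389) = 0.505836 + 0.322566 = 0.8284. C = 1 - H(p) = 1 - 0.8284 = 0.1716

0.1716 bits


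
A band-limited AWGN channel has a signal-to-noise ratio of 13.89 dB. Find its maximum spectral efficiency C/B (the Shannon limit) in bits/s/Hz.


SNR_linear = 10^(13.89/10) = 24.4906; C/B = log2(1 + SNR_linear) = log2(1 + 24.4906) = 4.6719

4.6719 bits/s/Hz


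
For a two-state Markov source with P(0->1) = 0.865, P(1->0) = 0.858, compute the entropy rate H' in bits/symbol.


Stationary distribution: pi_0 = p10/(p01+p10) = 0.498, pi_1 = 0.502. Entropy rate H' = pi_0*H(p01) + pi_1*H(p10) = 0.498*0.571 + 0.502*0.5895 = 0.5803

0.5803 bits/symbol


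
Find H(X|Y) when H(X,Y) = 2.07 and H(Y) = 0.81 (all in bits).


H(X|Y) = H(X,Y) - H(Y) = 2.07 - 0.81 = 1.26

1.26 bits


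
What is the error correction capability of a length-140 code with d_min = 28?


Correction capability = floor((d-1)/2) = floor((28-1)/2) = 13

13 errors


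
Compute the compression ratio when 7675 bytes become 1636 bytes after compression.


Ratio = original / compressed = 7675 / 1636 = 4.6913

4.6913


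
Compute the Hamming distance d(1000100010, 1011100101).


Count differing positions: . . ^ ^ . . . ^ ^ ^ = 5 differences

5


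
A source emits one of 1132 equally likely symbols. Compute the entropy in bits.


H = log2(n) = log2(1132) = 10.1447

10.1447 bits


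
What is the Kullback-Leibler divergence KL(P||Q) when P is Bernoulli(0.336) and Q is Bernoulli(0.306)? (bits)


KL = p*log2(p/q) + (1-p)*log2((1-p)/(1-q)) = 0.336*log2(0.336/0.306) + 0.664*log2(0.664/0.694) = 0.003

0.003 bits


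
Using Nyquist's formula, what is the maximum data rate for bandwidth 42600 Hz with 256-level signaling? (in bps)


Rate = 2 * B * log2(M) = 2 * 42600 * 8.0 = 681600.0

681600.0 bps


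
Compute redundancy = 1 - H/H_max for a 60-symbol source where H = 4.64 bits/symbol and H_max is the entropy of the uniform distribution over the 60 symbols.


H_max = log2(K) = log2(60) = 5.9069 bits/symbol. Redundancy = 1 - H/H_max = 1 - 4.64/5.9069 = 1 - 0.7855 = 0.2145

0.2145


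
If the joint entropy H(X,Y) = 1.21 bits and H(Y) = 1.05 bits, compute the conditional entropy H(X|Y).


H(X|Y) = H(X,Y) - H(Y) = 1.21 - 1.05 = 0.16

0.16 bits


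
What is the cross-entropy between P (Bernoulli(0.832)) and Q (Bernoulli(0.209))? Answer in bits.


H(P,Q) = -p*log2(q) - (1-p)*log2(1-q). -0.832*log2(0.209) = 1.879010; -0.168*log2(0.791) = 0.056826. H(P,Q) = 1.879010 + 0.056826 = 1.9358

1.9358 bits


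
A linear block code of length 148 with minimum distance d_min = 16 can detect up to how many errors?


Detection capability = d_min - 1 = 16 - 1 = 15

15 errors


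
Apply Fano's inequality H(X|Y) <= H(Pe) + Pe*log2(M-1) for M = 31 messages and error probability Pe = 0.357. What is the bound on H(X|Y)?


H(Pe) = -Pe*log2(Pe) - (1-Pe)*log2(1-Pe) = -0.357*log2(0.357) - 0.643*log2(0.643) = 0.530503 + 0.409661 = 0.9402. Pe*log2(M-1) = 0.357*log2(30) = 1.751760. Bound = H(Pe) + Pe*log2(M-1) = 0.530503 + 0.409661 + 1.751760 = 2.6919

2.6919 bits


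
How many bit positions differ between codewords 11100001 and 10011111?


Count differing positions: . ^ ^ ^ ^ ^ ^ . = 6 differences

6


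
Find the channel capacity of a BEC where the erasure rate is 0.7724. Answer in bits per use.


C = 1 - epsilon = 1 - 0.7724 = 0.2276

0.2276 bits


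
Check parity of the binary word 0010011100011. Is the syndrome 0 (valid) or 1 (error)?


Syndrome = XOR of all bits = 0 XOR 0 XOR 1 XOR 0 XOR 0 XOR 1 XOR 1 XOR 1 XOR 0 XOR 0 XOR 0 XOR 1 XOR 1 = 0

0


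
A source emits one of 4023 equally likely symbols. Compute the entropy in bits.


H = log2(n) = log2(4023) = 11.9741

11.9741 bits


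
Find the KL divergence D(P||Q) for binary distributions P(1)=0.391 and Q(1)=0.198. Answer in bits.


KL = p*log2(p/q) + (1-p)*log2((1-p)/(1-q)) = 0.391*log2(0.391/0.198) + 0.609*log2(0.609/0.802) = 0.142

0.142 bits


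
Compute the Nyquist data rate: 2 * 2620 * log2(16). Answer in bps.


Rate = 2 * B * log2(M) = 2 * 2620 * 4.0 = 20960.0

20960.0 bps


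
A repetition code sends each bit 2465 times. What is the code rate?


Rate = k/n = 1/2465

1/2465


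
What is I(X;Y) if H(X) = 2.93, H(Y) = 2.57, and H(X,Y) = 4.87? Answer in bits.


I(X;Y) = H(X) + H(Y) - H(X,Y) = 2.93 + 2.57 - 4.87 = 0.63

0.63 bits


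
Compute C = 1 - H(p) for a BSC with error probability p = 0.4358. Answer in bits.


H(p) = -p*log2(p) - (1-p)*log2(1-p) = -0.4358*log2(0.4358) - 0.5642*log2(0.5642) = 0.522203 + 0.465872 = 0.9881. C = 1 - H(p) = 1 - 0.9881 = 0.0119

0.0119 bits


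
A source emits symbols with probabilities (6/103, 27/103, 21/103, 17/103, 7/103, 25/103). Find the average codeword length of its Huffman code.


Huffman construction (repeatedly merge the two least-probable nodes; each merge adds 1 bit to every symbol beneath it): 6/103 + 7/103 = 13/103; 13/103 + 17/103 = 30/103; 21/103 + 25/103 = 46/103; 27/103 + 30/103 = 57/103; 46/103 + 57/103 = 1. Resulting codeword lengths (in the order the probabilities were given): (4, 2, 2, 3, 4, 2). L_avg = sum(p_i * l_i) = 6/103*4 + 27/103*2 + 21/103*2 + 17/103*3 + 7/103*4 + 25/103*2 = 249/103 = 2.4175

2.4175 bits


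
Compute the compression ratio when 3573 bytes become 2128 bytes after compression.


Ratio = original / compressed = 3573 / 2128 = 1.679

1.679


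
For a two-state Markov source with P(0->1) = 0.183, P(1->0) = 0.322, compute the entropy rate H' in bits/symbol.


Stationary distribution: pi_0 = p10/(p01+p10) = 0.6376, pi_1 = 0.3624. Entropy rate H' = pi_0*H(p01) + pi_1*H(p10) = 0.6376*0.6866 + 0.3624*0.9065 = 0.7663

0.7663 bits/symbol


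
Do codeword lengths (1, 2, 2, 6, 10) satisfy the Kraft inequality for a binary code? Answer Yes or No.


Kraft sum = sum(2^(-l_i)) = 1.0166, need <= 1. Result: violated (a binary prefix-free code with these lengths cannot exist)

No


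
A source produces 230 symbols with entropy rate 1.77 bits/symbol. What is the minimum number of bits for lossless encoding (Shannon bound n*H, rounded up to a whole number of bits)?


Minimum bits >= n * H = 230 * 1.77 = 407.1, rounded up to a whole number of bits = 408

408 bits


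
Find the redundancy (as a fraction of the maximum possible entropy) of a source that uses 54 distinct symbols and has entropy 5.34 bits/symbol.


H_max = log2(K) = log2(54) = 5.7549 bits/symbol. Redundancy = 1 - H/H_max = 1 - 5.34/5.7549 = 1 - 0.9279 = 0.0721

0.0721


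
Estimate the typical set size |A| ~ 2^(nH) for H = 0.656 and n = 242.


log2|A_typical| = nH = 242 * 0.656 = 158.752, so |A_typical| ~ 2^158.752 = 6.153e+47

6.153e+47


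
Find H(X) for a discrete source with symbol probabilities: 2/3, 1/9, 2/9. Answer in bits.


H = -sum(p_i * log2(p_i)). Terms: -(2/3)*log2(2/3) = 0.389975; -(1/9)*log2(1/9) = 0.352214; -(2/9)*log2(2/9) = 0.482206. H = 0.389975 + 0.352214 + 0.482206 = 1.2244

1.2244 bits


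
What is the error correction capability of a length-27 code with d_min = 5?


Correction capability = floor((d-1)/2) = floor((5-1)/2) = 2

2 errors


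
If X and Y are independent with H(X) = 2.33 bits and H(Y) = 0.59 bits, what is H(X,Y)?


For independent variables, H(X,Y) = H(X) + H(Y) = 2.33 + 0.59 = 2.92

2.92 bits


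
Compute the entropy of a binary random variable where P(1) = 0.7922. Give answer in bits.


H = -p*log2(p) - (1-p)*log2(1-p). -0.7922*log2(0.7922) = 0.266229; -0.2078*log2(0.2078) = 0.471027. H = 0.266229 + 0.471027 = 0.7373

0.7373 bits


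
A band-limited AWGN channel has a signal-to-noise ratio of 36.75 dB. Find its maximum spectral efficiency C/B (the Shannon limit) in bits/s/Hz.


SNR_linear = 10^(36.75/10) = 4731.5126; C/B = log2(1 + SNR_linear) = log2(1 + 4731.5126) = 12.2084

12.2084 bits/s/Hz
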